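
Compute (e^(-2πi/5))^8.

Since ω_5^5 = 1, powers reduce modulo 5.
8 mod 5 = 3
So ω_5^8 = ω_5^3 = e^(-2πi·3/5)

ω_5^8 = ω_5^3 = -0.8090+0.5878i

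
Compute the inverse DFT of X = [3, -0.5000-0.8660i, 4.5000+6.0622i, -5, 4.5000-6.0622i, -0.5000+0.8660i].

x[n] = (1/6) Σ(k=0 to 5) X[k] · e^(2πikn/6)

Computing each x[n]:
x[0] = 1
x[1] = -1
x[2] = 1
x[3] = 3
x[4] = -3
x[5] = 2

x = [1, -1, 1, 3, -3, 2]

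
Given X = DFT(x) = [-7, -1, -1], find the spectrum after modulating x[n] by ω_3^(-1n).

Modulation property: DFT(ω_3^(-1n)·x[n]) = X[(k-1) mod 3], so circularly shift X by 1 positions.

X[k-1] = [-1, -7, -1]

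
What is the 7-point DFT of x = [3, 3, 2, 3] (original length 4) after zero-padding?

Original 4-point DFT: [11, 1, -1, 1]
Zero-padded 7-point DFT provides frequency interpolation.

DFT_7([x, 0, ...]) = [11, 1.7225-5.5970i, 2.4010+0.2885i, 0.8765-2.6628i, 0.8765+2.6628i, 2.4010-0.2885i, 1.7225+5.5970i]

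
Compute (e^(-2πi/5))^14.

Since ω_5^5 = 1, powers reduce modulo 5.
14 mod 5 = 4
So ω_5^14 = ω_5^4 = e^(-2πi·4/5)

ω_5^14 = ω_5^4 = 0.3090+0.9511i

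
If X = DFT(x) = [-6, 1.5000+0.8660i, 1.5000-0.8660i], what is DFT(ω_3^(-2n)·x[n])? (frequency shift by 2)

Modulation property: DFT(ω_3^(-2n)·x[n]) = X[(k-2) mod 3], so circularly shift X by 2 positions.

X[k-2] = [1.5000+0.8660i, 1.5000-0.8660i, -6]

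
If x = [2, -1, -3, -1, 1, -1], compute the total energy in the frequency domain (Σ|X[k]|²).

Parseval: Σ|x[n]|² = (1/N)Σ|X[k]|², so Σ|X[k]|² = N·Σ|x[n]|² = 6·17.0000

Σ|X[k]|² = N·Σ|x[n]|² = 6·17.0000 = 102.0000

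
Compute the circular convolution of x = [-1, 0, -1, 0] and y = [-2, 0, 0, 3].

(x ⊛ y)[n] = Σ(m=0 to 3) x[m] · y[(n-m) mod 4]

Computing each output sample:
(x ⊛ y)[0] = 2
(x ⊛ y)[1] = -3
(x ⊛ y)[2] = 2
(x ⊛ y)[3] = -3

x ⊛ y = [2, -3, 2, -3]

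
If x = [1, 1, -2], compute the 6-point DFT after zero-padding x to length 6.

Original 3-point DFT: [0, 1.5000-2.5981i, 1.5000+2.5981i]
Zero-padded 6-point DFT provides frequency interpolation.

DFT_6([x, 0, ...]) = [0, 2.5000+0.8660i, 1.5000-2.5981i, -2, 1.5000+2.5981i, 2.5000-0.8660i]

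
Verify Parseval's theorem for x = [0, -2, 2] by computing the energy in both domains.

Time domain:
Σ|x[n]|² = |0|² + |-2|² + |2|² = 8.0000

Frequency domain:
(1/3)Σ|X[k]|² = (1/3)(|0|² + |3.4641i|² + |-3.4641i|²) = (1/3)·24.0000 = 8.0000

Both sides agree, confirming Parseval's theorem.

Σ|x[n]|² = (1/N)Σ|X[k]|² = 8.0000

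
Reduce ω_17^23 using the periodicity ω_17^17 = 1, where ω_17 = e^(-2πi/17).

Since ω_17^17 = 1, powers reduce modulo 17.
23 mod 17 = 6
So ω_17^23 = ω_17^6 = e^(-2πi·6/17)

ω_17^23 = ω_17^6 = -0.6026-0.7980i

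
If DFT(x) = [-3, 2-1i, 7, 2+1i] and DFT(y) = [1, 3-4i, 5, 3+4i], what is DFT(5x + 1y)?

By linearity: DFT(5x + 1y) = 5·DFT(x) + 1·DFT(y)
= 5·[-3, 2-1i, 7, 2+1i] + 1·[1, 3-4i, 5, 3+4i]

Computing element-wise:
Z[0] = 5·(-3) + 1·(1) = -14
Z[1] = 5·(2-1i) + 1·(3-4i) = 13-9i
Z[2] = 5·(7) + 1·(5) = 40
Z[3] = 5·(2+1i) + 1·(3+4i) = 13+9i

DFT(5x + 1y) = 5·X + 1·Y = [-14, 13-9i, 40, 13+9i]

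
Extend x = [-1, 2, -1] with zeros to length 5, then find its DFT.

Original 3-point DFT: [0, -1.5000-2.5981i, -1.5000+2.5981i]
Zero-padded 5-point DFT provides frequency interpolation.

DFT_5([x, 0, ...]) = [0, 0.4271-1.3143i, -2.9271-2.1266i, -2.9271+2.1266i, 0.4271+1.3143i]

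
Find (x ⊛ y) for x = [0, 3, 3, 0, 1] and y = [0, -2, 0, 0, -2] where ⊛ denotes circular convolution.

(x ⊛ y)[n] = Σ(m=0 to 4) x[m] · y[(n-m) mod 5]

Computing each output sample:
(x ⊛ y)[0] = -8
(x ⊛ y)[1] = -6
(x ⊛ y)[2] = -6
(x ⊛ y)[3] = -8
(x ⊛ y)[4] = 0

x ⊛ y = [-8, -6, -6, -8, 0]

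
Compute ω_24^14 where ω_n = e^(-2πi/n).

ω_24^14 = e^(-2πi·14/24)
= cos(-2π·14/24) + i·sin(-2π·14/24)
= cos(-28π/24) + i·sin(-28π/24)

ω_24^14 = cos(-28π/24) + i·sin(-28π/24) = -0.8660+0.5000i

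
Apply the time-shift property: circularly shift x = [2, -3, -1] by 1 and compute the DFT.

Time shift by 1: X_shifted[k] = ω_3^(1k) · X[k]
Shifted x = [-1, 2, -3]

DFT(x[n-1]) = [-2, -0.5000-4.3301i, -0.5000+4.3301i]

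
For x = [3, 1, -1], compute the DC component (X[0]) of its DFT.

X[0] = Σ(n=0 to 2) x[n] · ω_3^0 = Σ x[n]
= (3) + (1) + (-1)

X[0] = 3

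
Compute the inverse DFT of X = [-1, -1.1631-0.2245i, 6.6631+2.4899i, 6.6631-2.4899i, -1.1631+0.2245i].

x[n] = (1/5) Σ(k=0 to 4) X[k] · e^(2πikn/5)

Computing each x[n]:
x[0] = 2
x[1] = -3
x[2] = 2
x[3] = 0
x[4] = -2

x = [2, -3, 2, 0, -2]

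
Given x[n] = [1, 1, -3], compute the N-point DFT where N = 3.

X[k] = Σ(n=0 to 2) x[n] · ω_3^(nk)
where ω_3 = e^(-2πi/3)

Computing each X[k]:
X[0] = -1
X[1] = 2.0000-3.4641i
X[2] = 2.0000+3.4641i

X = [-1, 2.0000-3.4641i, 2.0000+3.4641i]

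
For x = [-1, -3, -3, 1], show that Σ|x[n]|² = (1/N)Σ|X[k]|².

Time domain:
Σ|x[n]|² = |-1|² + |-3|² + |-3|² + |1|² = 20.0000

Frequency domain:
(1/4)Σ|X[k]|² = (1/4)(|-6|² + |2+4i|² + |-2|² + |2-4i|²) = (1/4)·80.0000 = 20.0000

Both sides agree, confirming Parseval's theorem.

Σ|x[n]|² = (1/N)Σ|X[k]|² = 20.0000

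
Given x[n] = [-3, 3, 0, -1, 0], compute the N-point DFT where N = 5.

X[k] = Σ(n=0 to 4) x[n] · ω_5^(nk)
where ω_5 = e^(-2πi/5)

Computing each X[k]:
X[0] = -1
X[1] = -1.2639-3.4410i
X[2] = -5.7361-0.8123i
X[3] = -5.7361+0.8123i
X[4] = -1.2639+3.4410i

X = [-1, -1.2639-3.4410i, -5.7361-0.8123i, -5.7361+0.8123i, -1.2639+3.4410i]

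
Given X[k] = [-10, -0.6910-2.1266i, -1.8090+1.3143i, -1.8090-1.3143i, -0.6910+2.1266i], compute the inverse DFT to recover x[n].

x[n] = (1/5) Σ(k=0 to 4) X[k] · e^(2πikn/5)

Computing each x[n]:
x[0] = -3
x[1] = -1
x[2] = -1
x[3] = -3
x[4] = -2

x = [-3, -1, -1, -3, -2]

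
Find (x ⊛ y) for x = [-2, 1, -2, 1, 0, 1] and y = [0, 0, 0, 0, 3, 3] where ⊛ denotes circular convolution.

(x ⊛ y)[n] = Σ(m=0 to 5) x[m] · y[(n-m) mod 6]

Computing each output sample:
(x ⊛ y)[0] = -3
(x ⊛ y)[1] = -3
(x ⊛ y)[2] = 3
(x ⊛ y)[3] = 3
(x ⊛ y)[4] = -3
(x ⊛ y)[5] = -3

x ⊛ y = [-3, -3, 3, 3, -3, -3]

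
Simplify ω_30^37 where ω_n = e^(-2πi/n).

Since ω_30^30 = 1, powers reduce modulo 30.
37 mod 30 = 7
So ω_30^37 = ω_30^7 = e^(-2πi·7/30)

ω_30^37 = ω_30^7 = 0.1045-0.9945i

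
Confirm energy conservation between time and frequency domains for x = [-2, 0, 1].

Time domain:
Σ|x[n]|² = |-2|² + |0|² + |1|² = 5.0000

Frequency domain:
(1/3)Σ|X[k]|² = (1/3)(|-1|² + |-2.5000+0.8660i|² + |-2.5000-0.8660i|²) = (1/3)·15.0000 = 5.0000

Both sides agree, confirming Parseval's theorem.

Σ|x[n]|² = (1/N)Σ|X[k]|² = 5.0000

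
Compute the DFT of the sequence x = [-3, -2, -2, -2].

X[k] = Σ(n=0 to 3) x[n] · ω_4^(nk)
where ω_4 = e^(-2πi/4)

Computing each X[k]:
X[0] = -9
X[1] = -1
X[2] = -1
X[3] = -1

X = [-9, -1, -1, -1]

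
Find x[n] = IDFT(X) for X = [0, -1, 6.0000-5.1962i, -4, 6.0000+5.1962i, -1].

x[n] = (1/6) Σ(k=0 to 5) X[k] · e^(2πikn/6)

Computing each x[n]:
x[0] = 1
x[1] = 1
x[2] = -3
x[3] = 3
x[4] = 0
x[5] = -2

x = [1, 1, -3, 3, 0, -2]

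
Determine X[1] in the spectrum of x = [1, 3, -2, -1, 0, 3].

X[1] = Σ(n=0 to 5) x[n] · ω_6^(1n) where ω_6 = e^(-2πi/6)
= (1)·ω_6^0 + (3)·ω_6^1 + (-2)·ω_6^2 + (-1)·ω_6^3 + (0)·ω_6^4 + (3)·ω_6^5

X[1] = 6.0000+1.7321i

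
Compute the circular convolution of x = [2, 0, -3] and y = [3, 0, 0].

(x ⊛ y)[n] = Σ(m=0 to 2) x[m] · y[(n-m) mod 3]

Computing each output sample:
(x ⊛ y)[0] = 6
(x ⊛ y)[1] = 0
(x ⊛ y)[2] = -9

x ⊛ y = [6, 0, -9]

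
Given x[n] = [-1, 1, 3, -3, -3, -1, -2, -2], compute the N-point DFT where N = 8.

X[k] = Σ(n=0 to 7) x[n] · ω_8^(nk)
where ω_8 = e^(-2πi/8)

Computing each X[k]:
X[0] = -8
X[1] = 4.1213-5.7071i
X[2] = -5-5i
X[3] = -0.1213+4.2929i
X[4] = 2
X[5] = -0.1213-4.2929i
X[6] = -5+5i
X[7] = 4.1213+5.7071i

X = [-8, 4.1213-5.7071i, -5-5i, -0.1213+4.2929i, 2, -0.1213-4.2929i, -5+5i, 4.1213+5.7071i]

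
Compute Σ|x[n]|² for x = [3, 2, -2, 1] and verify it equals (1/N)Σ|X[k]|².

Time domain:
Σ|x[n]|² = |3|² + |2|² + |-2|² + |1|² = 18.0000

Frequency domain:
(1/4)Σ|X[k]|² = (1/4)(|4|² + |5-1i|² + |-2|² + |5+1i|²) = (1/4)·72.0000 = 18.0000

Both sides agree, confirming Parseval's theorem.

Σ|x[n]|² = (1/N)Σ|X[k]|² = 18.0000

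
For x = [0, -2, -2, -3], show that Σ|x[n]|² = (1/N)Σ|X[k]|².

Time domain:
Σ|x[n]|² = |0|² + |-2|² + |-2|² + |-3|² = 17.0000

Frequency domain:
(1/4)Σ|X[k]|² = (1/4)(|-7|² + |2-1i|² + |3|² + |2+1i|²) = (1/4)·68.0000 = 17.0000

Both sides agree, confirming Parseval's theorem.

Σ|x[n]|² = (1/N)Σ|X[k]|² = 17.0000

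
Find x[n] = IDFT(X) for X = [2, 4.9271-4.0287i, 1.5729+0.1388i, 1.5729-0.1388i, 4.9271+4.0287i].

x[n] = (1/5) Σ(k=0 to 4) X[k] · e^(2πikn/5)

Computing each x[n]:
x[0] = 3
x[1] = 2
x[2] = 0
x[3] = -2
x[4] = -1

x = [3, 2, 0, -2, -1]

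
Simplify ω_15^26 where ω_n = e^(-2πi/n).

Since ω_15^15 = 1, powers reduce modulo 15.
26 mod 15 = 11
So ω_15^26 = ω_15^11 = e^(-2πi·11/15)

ω_15^26 = ω_15^11 = -0.1045+0.9945i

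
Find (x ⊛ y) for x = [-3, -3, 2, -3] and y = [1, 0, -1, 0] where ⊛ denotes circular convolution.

(x ⊛ y)[n] = Σ(m=0 to 3) x[m] · y[(n-m) mod 4]

Computing each output sample:
(x ⊛ y)[0] = -5
(x ⊛ y)[1] = 0
(x ⊛ y)[2] = 5
(x ⊛ y)[3] = 0

x ⊛ y = [-5, 0, 5, 0]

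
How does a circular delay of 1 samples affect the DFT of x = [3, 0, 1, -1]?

Time shift by 1: X_shifted[k] = ω_4^(1k) · X[k]
Shifted x = [-1, 3, 0, 1]

DFT(x[n-1]) = [3, -1-2i, -5, -1+2i]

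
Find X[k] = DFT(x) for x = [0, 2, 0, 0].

X[k] = Σ(n=0 to 3) x[n] · ω_4^(nk)
where ω_4 = e^(-2πi/4)

Computing each X[k]:
X[0] = 2
X[1] = -2i
X[2] = -2
X[3] = 2i

X = [2, -2i, -2, 2i]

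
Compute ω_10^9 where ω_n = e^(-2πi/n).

ω_10^9 = e^(-2πi·9/10)
= cos(-2π·9/10) + i·sin(-2π·9/10)
= cos(-18π/10) + i·sin(-18π/10)

ω_10^9 = cos(-18π/10) + i·sin(-18π/10) = 0.8090+0.5878i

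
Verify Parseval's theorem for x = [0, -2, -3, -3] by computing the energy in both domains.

Time domain:
Σ|x[n]|² = |0|² + |-2|² + |-3|² + |-3|² = 22.0000

Frequency domain:
(1/4)Σ|X[k]|² = (1/4)(|-8|² + |3-1i|² + |2|² + |3+1i|²) = (1/4)·88.0000 = 22.0000

Both sides agree, confirming Parseval's theorem.

Σ|x[n]|² = (1/N)Σ|X[k]|² = 22.0000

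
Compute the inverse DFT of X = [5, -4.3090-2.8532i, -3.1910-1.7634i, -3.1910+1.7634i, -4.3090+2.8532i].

x[n] = (1/5) Σ(k=0 to 4) X[k] · e^(2πikn/5)

Computing each x[n]:
x[0] = -2
x[1] = 3
x[2] = 2
x[3] = 2
x[4] = 0

x = [-2, 3, 2, 2, 0]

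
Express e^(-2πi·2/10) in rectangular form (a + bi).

ω_10^2 = e^(-2πi·2/10)
= cos(-2π·2/10) + i·sin(-2π·2/10)
= cos(-4π/10) + i·sin(-4π/10)

ω_10^2 = cos(-4π/10) + i·sin(-4π/10) = 0.3090-0.9511i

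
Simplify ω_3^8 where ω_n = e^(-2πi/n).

Since ω_3^3 = 1, powers reduce modulo 3.
8 mod 3 = 2
So ω_3^8 = ω_3^2 = e^(-2πi·2/3)

ω_3^8 = ω_3^2 = -0.5000+0.8660i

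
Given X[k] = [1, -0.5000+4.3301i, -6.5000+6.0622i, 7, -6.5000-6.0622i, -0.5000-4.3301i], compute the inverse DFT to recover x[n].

x[n] = (1/6) Σ(k=0 to 5) X[k] · e^(2πikn/6)

Computing each x[n]:
x[0] = -1
x[1] = -3
x[2] = 3
x[3] = -3
x[4] = 2
x[5] = 3

x = [-1, -3, 3, -3, 2, 3]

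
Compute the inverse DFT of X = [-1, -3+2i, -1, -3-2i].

x[n] = (1/4) Σ(k=0 to 3) X[k] · e^(2πikn/4)

Computing each x[n]:
x[0] = -2
x[1] = -1
x[2] = 1
x[3] = 1

x = [-2, -1, 1, 1]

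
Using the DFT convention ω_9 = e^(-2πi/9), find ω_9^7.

ω_9^7 = e^(-2πi·7/9)
= cos(-2π·7/9) + i·sin(-2π·7/9)
= cos(-14π/9) + i·sin(-14π/9)

ω_9^7 = cos(-14π/9) + i·sin(-14π/9) = 0.1736+0.9848i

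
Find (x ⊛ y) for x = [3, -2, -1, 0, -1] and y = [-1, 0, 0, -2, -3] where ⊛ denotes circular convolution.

(x ⊛ y)[n] = Σ(m=0 to 4) x[m] · y[(n-m) mod 5]

Computing each output sample:
(x ⊛ y)[0] = 5
(x ⊛ y)[1] = 5
(x ⊛ y)[2] = 3
(x ⊛ y)[3] = -3
(x ⊛ y)[4] = -4

x ⊛ y = [5, 5, 3, -3, -4]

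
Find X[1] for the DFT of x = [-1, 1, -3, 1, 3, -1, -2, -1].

X[1] = Σ(n=0 to 7) x[n] · ω_8^(1n) where ω_8 = e^(-2πi/8)
= (-1)·ω_8^0 + (1)·ω_8^1 + (-3)·ω_8^2 + (1)·ω_8^3 + (3)·ω_8^4 + (-1)·ω_8^5 + (-2)·ω_8^6 + (-1)·ω_8^7

X[1] = -4.0000-1.8284i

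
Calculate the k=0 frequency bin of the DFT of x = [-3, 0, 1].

X[0] = Σ(n=0 to 2) x[n] · ω_3^0 = Σ x[n]
= (-3) + (0) + (1)

X[0] = -2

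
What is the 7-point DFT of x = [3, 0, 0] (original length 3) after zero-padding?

Original 3-point DFT: [3, 3, 3]
Zero-padded 7-point DFT provides frequency interpolation.

DFT_7([x, 0, ...]) = [3, 3, 3, 3, 3, 3, 3]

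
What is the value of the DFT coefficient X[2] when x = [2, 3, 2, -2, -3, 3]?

X[2] = Σ(n=0 to 5) x[n] · ω_6^(2n) where ω_6 = e^(-2πi/6)
= (2)·ω_6^0 + (3)·ω_6^2 + (2)·ω_6^4 + (-2)·ω_6^6 + (-3)·ω_6^8 + (3)·ω_6^10

X[2] = -2.5000+4.3301i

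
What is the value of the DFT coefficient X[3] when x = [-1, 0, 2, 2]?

X[3] = Σ(n=0 to 3) x[n] · ω_4^(3n) where ω_4 = e^(-2πi/4)
= (-1)·ω_4^0 + (0)·ω_4^3 + (2)·ω_4^6 + (2)·ω_4^9

X[3] = -3-2i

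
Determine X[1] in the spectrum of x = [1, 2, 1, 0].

X[1] = Σ(n=0 to 3) x[n] · ω_4^(1n) where ω_4 = e^(-2πi/4)
= (1)·ω_4^0 + (2)·ω_4^1 + (1)·ω_4^2 + (0)·ω_4^3

X[1] = -2i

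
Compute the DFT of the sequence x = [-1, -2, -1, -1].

X[k] = Σ(n=0 to 3) x[n] · ω_4^(nk)
where ω_4 = e^(-2πi/4)

Computing each X[k]:
X[0] = -5
X[1] = 1i
X[2] = 1
X[3] = -1i

X = [-5, 1i, 1, -1i]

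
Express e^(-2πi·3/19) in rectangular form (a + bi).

ω_19^3 = e^(-2πi·3/19)
= cos(-2π·3/19) + i·sin(-2π·3/19)
= cos(-6π/19) + i·sin(-6π/19)

ω_19^3 = cos(-6π/19) + i·sin(-6π/19) = 0.5469-0.8372i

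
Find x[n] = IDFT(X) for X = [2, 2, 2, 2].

x[n] = (1/4) Σ(k=0 to 3) X[k] · e^(2πikn/4)

Computing each x[n]:
x[0] = 2
x[1] = 0
x[2] = 0
x[3] = 0

x = [2, 0, 0, 0]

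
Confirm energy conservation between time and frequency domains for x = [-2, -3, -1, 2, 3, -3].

Time domain:
Σ|x[n]|² = |-2|² + |-3|² + |-1|² + |2|² + |3|² + |-3|² = 36.0000

Frequency domain:
(1/6)Σ|X[k]|² = (1/6)(|-4|² + |-8.0000+3.4641i|² + |2.0000-3.4641i|² + |4|² + |2.0000+3.4641i|² + |-8.0000-3.4641i|²) = (1/6)·216.0000 = 36.0000

Both sides agree, confirming Parseval's theorem.

Σ|x[n]|² = (1/N)Σ|X[k]|² = 36.0000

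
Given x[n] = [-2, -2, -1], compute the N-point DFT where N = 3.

X[k] = Σ(n=0 to 2) x[n] · ω_3^(nk)
where ω_3 = e^(-2πi/3)

Computing each X[k]:
X[0] = -5
X[1] = -0.5000+0.8660i
X[2] = -0.5000-0.8660i

X = [-5, -0.5000+0.8660i, -0.5000-0.8660i]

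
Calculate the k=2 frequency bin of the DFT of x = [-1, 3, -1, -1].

X[2] = Σ(n=0 to 3) x[n] · ω_4^(2n) where ω_4 = e^(-2πi/4)
= (-1)·ω_4^0 + (3)·ω_4^2 + (-1)·ω_4^4 + (-1)·ω_4^6

X[2] = -4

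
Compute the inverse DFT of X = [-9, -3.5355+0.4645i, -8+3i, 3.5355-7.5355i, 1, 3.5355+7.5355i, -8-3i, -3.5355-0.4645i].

x[n] = (1/8) Σ(k=0 to 7) X[k] · e^(2πikn/8)

Computing each x[n]:
x[0] = -3
x[1] = -2
x[2] = -1
x[3] = 2
x[4] = -3
x[5] = -2
x[6] = 3
x[7] = -3

x = [-3, -2, -1, 2, -3, -2, 3, -3]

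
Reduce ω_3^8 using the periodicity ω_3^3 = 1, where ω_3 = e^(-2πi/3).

Since ω_3^3 = 1, powers reduce modulo 3.
8 mod 3 = 2
So ω_3^8 = ω_3^2 = e^(-2πi·2/3)

ω_3^8 = ω_3^2 = -0.5000+0.8660i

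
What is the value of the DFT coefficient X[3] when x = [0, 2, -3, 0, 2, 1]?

X[3] = Σ(n=0 to 5) x[n] · ω_6^(3n) where ω_6 = e^(-2πi/6)
= (0)·ω_6^0 + (2)·ω_6^3 + (-3)·ω_6^6 + (0)·ω_6^9 + (2)·ω_6^12 + (1)·ω_6^15

X[3] = -4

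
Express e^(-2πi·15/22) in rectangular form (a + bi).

ω_22^15 = e^(-2πi·15/22)
= cos(-2π·15/22) + i·sin(-2π·15/22)
= cos(-30π/22) + i·sin(-30π/22)

ω_22^15 = cos(-30π/22) + i·sin(-30π/22) = -0.4154+0.9096i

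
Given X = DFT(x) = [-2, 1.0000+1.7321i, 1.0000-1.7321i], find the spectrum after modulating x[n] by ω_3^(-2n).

Modulation property: DFT(ω_3^(-2n)·x[n]) = X[(k-2) mod 3], so circularly shift X by 2 positions.

X[k-2] = [1.0000+1.7321i, 1.0000-1.7321i, -2]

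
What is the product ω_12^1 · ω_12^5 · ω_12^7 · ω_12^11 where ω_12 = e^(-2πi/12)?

The primitive 12th roots of unity are ω_12^k for k coprime to 12: k ∈ {1, 5, 7, 11}
Their product equals the constant term of the cyclotomic polynomial Φ_12(x) up to sign.
For n ≥ 3, the product of all primitive nth roots of unity is 1. (For n=1 it is 1; for n=2 it is -1.)

1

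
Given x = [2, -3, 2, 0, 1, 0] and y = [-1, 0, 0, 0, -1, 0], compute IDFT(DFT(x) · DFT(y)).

(x ⊛ y)[n] = Σ(m=0 to 5) x[m] · y[(n-m) mod 6]

Computing each output sample:
(x ⊛ y)[0] = -4
(x ⊛ y)[1] = 3
(x ⊛ y)[2] = -3
(x ⊛ y)[3] = 0
(x ⊛ y)[4] = -3
(x ⊛ y)[5] = 3

x ⊛ y = [-4, 3, -3, 0, -3, 3]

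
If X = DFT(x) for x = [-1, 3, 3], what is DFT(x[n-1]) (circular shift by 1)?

Time shift by 1: X_shifted[k] = ω_3^(1k) · X[k]
Shifted x = [3, -1, 3]

DFT(x[n-1]) = [5, 2.0000+3.4641i, 2.0000-3.4641i]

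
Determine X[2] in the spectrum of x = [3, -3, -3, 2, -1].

X[2] = Σ(n=0 to 4) x[n] · ω_5^(2n) where ω_5 = e^(-2πi/5)
= (3)·ω_5^0 + (-3)·ω_5^2 + (-3)·ω_5^4 + (2)·ω_5^6 + (-1)·ω_5^8

X[2] = 5.9271-3.5797i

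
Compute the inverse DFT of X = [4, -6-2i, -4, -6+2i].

x[n] = (1/4) Σ(k=0 to 3) X[k] · e^(2πikn/4)

Computing each x[n]:
x[0] = -3
x[1] = 3
x[2] = 3
x[3] = 1

x = [-3, 3, 3, 1]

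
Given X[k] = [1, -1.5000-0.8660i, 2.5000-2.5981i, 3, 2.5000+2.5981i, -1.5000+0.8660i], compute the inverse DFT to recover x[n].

x[n] = (1/6) Σ(k=0 to 5) X[k] · e^(2πikn/6)

Computing each x[n]:
x[0] = 1
x[1] = 0
x[2] = 0
x[3] = 1
x[4] = 1
x[5] = -2

x = [1, 0, 0, 1, 1, -2]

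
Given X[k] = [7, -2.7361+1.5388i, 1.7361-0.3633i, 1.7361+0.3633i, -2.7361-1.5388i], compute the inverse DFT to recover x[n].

x[n] = (1/5) Σ(k=0 to 4) X[k] · e^(2πikn/5)

Computing each x[n]:
x[0] = 1
x[1] = 0
x[2] = 2
x[3] = 3
x[4] = 1

x = [1, 0, 2, 3, 1]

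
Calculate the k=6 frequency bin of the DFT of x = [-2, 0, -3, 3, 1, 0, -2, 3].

X[6] = Σ(n=0 to 7) x[n] · ω_8^(6n) where ω_8 = e^(-2πi/8)
= (-2)·ω_8^0 + (0)·ω_8^6 + (-3)·ω_8^12 + (3)·ω_8^18 + (1)·ω_8^24 + (0)·ω_8^30 + (-2)·ω_8^36 + (3)·ω_8^42

X[6] = 4-6i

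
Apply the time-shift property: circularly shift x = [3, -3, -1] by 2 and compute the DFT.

Time shift by 2: X_shifted[k] = ω_3^(2k) · X[k]
Shifted x = [-3, -1, 3]

DFT(x[n-2]) = [-1, -4.0000+3.4641i, -4.0000-3.4641i]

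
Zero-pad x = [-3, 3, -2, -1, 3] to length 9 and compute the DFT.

Original 5-point DFT: [0, 1.2812+0.5878i, -8.7812-0.9511i, -8.7812+0.9511i, 1.2812-0.5878i]
Zero-padded 9-point DFT provides frequency interpolation.

DFT_9([x, 0, ...]) = [0, -3.3682-0.1188i, 2.1985-1.2080i, -6.0000-6.9282i, -6.3302+1.5088i, -6.3302-1.5088i, -6.0000+6.9282i, 2.1985+1.2080i, -3.3682+0.1188i]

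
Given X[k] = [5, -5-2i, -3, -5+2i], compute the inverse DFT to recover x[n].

x[n] = (1/4) Σ(k=0 to 3) X[k] · e^(2πikn/4)

Computing each x[n]:
x[0] = -2
x[1] = 3
x[2] = 3
x[3] = 1

x = [-2, 3, 3, 1]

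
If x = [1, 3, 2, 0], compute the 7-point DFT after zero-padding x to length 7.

Original 4-point DFT: [6, -1-3i, 0, -1+3i]
Zero-padded 7-point DFT provides frequency interpolation.

DFT_7([x, 0, ...]) = [6, 2.4254-4.2954i, -1.4695-2.0570i, -0.4559+0.2620i, -0.4559-0.2620i, -1.4695+2.0570i, 2.4254+4.2954i]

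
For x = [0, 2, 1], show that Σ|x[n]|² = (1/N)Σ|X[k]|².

Time domain:
Σ|x[n]|² = |0|² + |2|² + |1|² = 5.0000

Frequency domain:
(1/3)Σ|X[k]|² = (1/3)(|3|² + |-1.5000-0.8660i|² + |-1.5000+0.8660i|²) = (1/3)·15.0000 = 5.0000

Both sides agree, confirming Parseval's theorem.

Σ|x[n]|² = (1/N)Σ|X[k]|² = 5.0000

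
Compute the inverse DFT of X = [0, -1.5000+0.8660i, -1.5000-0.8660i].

x[n] = (1/3) Σ(k=0 to 2) X[k] · e^(2πikn/3)

Computing each x[n]:
x[0] = -1
x[1] = 0
x[2] = 1

x = [-1, 0, 1]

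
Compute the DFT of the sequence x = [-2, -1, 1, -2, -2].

X[k] = Σ(n=0 to 4) x[n] · ω_5^(nk)
where ω_5 = e^(-2πi/5)

Computing each X[k]:
X[0] = -6
X[1] = -2.1180-2.7144i
X[2] = 0.1180+2.2654i
X[3] = 0.1180-2.2654i
X[4] = -2.1180+2.7144i

X = [-6, -2.1180-2.7144i, 0.1180+2.2654i, 0.1180-2.2654i, -2.1180+2.7144i]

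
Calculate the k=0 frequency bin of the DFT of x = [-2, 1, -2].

X[0] = Σ(n=0 to 2) x[n] · ω_3^0 = Σ x[n]
= (-2) + (1) + (-2)

X[0] = -3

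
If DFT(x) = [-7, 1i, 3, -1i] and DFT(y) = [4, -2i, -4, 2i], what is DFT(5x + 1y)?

By linearity: DFT(5x + 1y) = 5·DFT(x) + 1·DFT(y)
= 5·[-7, 1i, 3, -1i] + 1·[4, -2i, -4, 2i]

Computing element-wise:
Z[0] = 5·(-7) + 1·(4) = -31
Z[1] = 5·(1i) + 1·(-2i) = 3i
Z[2] = 5·(3) + 1·(-4) = 11
Z[3] = 5·(-1i) + 1·(2i) = -3i

DFT(5x + 1y) = 5·X + 1·Y = [-31, 3i, 11, -3i]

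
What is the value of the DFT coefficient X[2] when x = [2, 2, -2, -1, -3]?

X[2] = Σ(n=0 to 4) x[n] · ω_5^(2n) where ω_5 = e^(-2πi/5)
= (2)·ω_5^0 + (2)·ω_5^2 + (-2)·ω_5^4 + (-1)·ω_5^6 + (-3)·ω_5^8

X[2] = 1.8820-3.8900i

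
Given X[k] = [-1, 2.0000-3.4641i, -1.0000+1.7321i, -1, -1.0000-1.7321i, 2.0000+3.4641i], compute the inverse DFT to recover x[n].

x[n] = (1/6) Σ(k=0 to 5) X[k] · e^(2πikn/6)

Computing each x[n]:
x[0] = 0
x[1] = 1
x[2] = 1
x[3] = -1
x[4] = -2
x[5] = 0

x = [0, 1, 1, -1, -2, 0]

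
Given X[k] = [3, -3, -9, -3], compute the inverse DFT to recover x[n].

x[n] = (1/4) Σ(k=0 to 3) X[k] · e^(2πikn/4)

Computing each x[n]:
x[0] = -3
x[1] = 3
x[2] = 0
x[3] = 3

x = [-3, 3, 0, 3]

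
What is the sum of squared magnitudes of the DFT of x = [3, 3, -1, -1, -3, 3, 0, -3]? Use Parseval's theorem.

Parseval: Σ|x[n]|² = (1/N)Σ|X[k]|², so Σ|X[k]|² = N·Σ|x[n]|² = 8·47.0000

Σ|X[k]|² = N·Σ|x[n]|² = 8·47.0000 = 376.0000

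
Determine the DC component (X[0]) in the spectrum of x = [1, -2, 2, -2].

X[0] = Σ(n=0 to 3) x[n] · ω_4^0 = Σ x[n]
= (1) + (-2) + (2) + (-2)

X[0] = -1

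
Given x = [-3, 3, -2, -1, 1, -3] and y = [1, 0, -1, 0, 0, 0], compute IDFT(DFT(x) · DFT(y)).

(x ⊛ y)[n] = Σ(m=0 to 5) x[m] · y[(n-m) mod 6]

Computing each output sample:
(x ⊛ y)[0] = -4
(x ⊛ y)[1] = 6
(x ⊛ y)[2] = 1
(x ⊛ y)[3] = -4
(x ⊛ y)[4] = 3
(x ⊛ y)[5] = -2

x ⊛ y = [-4, 6, 1, -4, 3, -2]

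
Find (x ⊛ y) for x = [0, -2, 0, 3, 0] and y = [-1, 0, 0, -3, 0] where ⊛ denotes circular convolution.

(x ⊛ y)[n] = Σ(m=0 to 4) x[m] · y[(n-m) mod 5]

Computing each output sample:
(x ⊛ y)[0] = 0
(x ⊛ y)[1] = -7
(x ⊛ y)[2] = 0
(x ⊛ y)[3] = -3
(x ⊛ y)[4] = 6

x ⊛ y = [0, -7, 0, -3, 6]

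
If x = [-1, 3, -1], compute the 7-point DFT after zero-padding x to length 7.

Original 3-point DFT: [1, -2.0000-3.4641i, -2.0000+3.4641i]
Zero-padded 7-point DFT provides frequency interpolation.

DFT_7([x, 0, ...]) = [1, 1.0930-1.3706i, -0.7666-3.3587i, -4.3264-2.0835i, -4.3264+2.0835i, -0.7666+3.3587i, 1.0930+1.3706i]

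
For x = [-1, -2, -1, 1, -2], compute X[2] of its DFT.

X[2] = Σ(n=0 to 4) x[n] · ω_5^(2n) where ω_5 = e^(-2πi/5)
= (-1)·ω_5^0 + (-2)·ω_5^2 + (-1)·ω_5^4 + (1)·ω_5^6 + (-2)·ω_5^8

X[2] = 2.2361-1.9021i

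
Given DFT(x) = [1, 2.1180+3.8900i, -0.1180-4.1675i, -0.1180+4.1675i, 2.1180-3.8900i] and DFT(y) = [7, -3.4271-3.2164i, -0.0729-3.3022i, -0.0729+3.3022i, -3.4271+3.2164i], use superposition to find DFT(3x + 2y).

By linearity: DFT(3x + 2y) = 3·DFT(x) + 2·DFT(y)
= 3·[1, 2.1180+3.8900i, -0.1180-4.1675i, -0.1180+4.1675i, 2.1180-3.8900i] + 2·[7, -3.4271-3.2164i, -0.0729-3.3022i, -0.0729+3.3022i, -3.4271+3.2164i]

Computing element-wise:
Z[0] = 3·(1) + 2·(7) = 17
Z[1] = 3·(2.1180+3.8900i) + 2·(-3.4271-3.2164i) = -0.5002+5.2372i
Z[2] = 3·(-0.1180-4.1675i) + 2·(-0.0729-3.3022i) = -0.4998-19.1069i
Z[3] = 3·(-0.1180+4.1675i) + 2·(-0.0729+3.3022i) = -0.4998+19.1069i
Z[4] = 3·(2.1180-3.8900i) + 2·(-3.4271+3.2164i) = -0.5002-5.2372i

DFT(3x + 2y) = 3·X + 2·Y = [17, -0.5002+5.2372i, -0.4998-19.1069i, -0.4998+19.1069i, -0.5002-5.2372i]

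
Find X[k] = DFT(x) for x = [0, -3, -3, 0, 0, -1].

X[k] = Σ(n=0 to 5) x[n] · ω_6^(nk)
where ω_6 = e^(-2πi/6)

Computing each X[k]:
X[0] = -7
X[1] = -0.5000+4.3301i
X[2] = 3.5000-0.8660i
X[3] = 1
X[4] = 3.5000+0.8660i
X[5] = -0.5000-4.3301i

X = [-7, -0.5000+4.3301i, 3.5000-0.8660i, 1, 3.5000+0.8660i, -0.5000-4.3301i]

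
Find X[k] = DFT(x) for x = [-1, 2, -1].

X[k] = Σ(n=0 to 2) x[n] · ω_3^(nk)
where ω_3 = e^(-2πi/3)

Computing each X[k]:
X[0] = 0
X[1] = -1.5000-2.5981i
X[2] = -1.5000+2.5981i

X = [0, -1.5000-2.5981i, -1.5000+2.5981i]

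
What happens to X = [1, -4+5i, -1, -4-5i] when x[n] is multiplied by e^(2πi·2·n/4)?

Modulation property: DFT(ω_4^(-2n)·x[n]) = X[(k-2) mod 4], so circularly shift X by 2 positions.

X[k-2] = [-1, -4-5i, 1, -4+5i]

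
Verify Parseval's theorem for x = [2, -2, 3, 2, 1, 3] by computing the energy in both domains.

Time domain:
Σ|x[n]|² = |2|² + |-2|² + |3|² + |2|² + |1|² + |3|² = 31.0000

Frequency domain:
(1/6)Σ|X[k]|² = (1/6)(|9|² + |-1.5000+2.5981i|² + |1.5000+6.0622i|² + |3|² + |1.5000-6.0622i|² + |-1.5000-2.5981i|²) = (1/6)·186.0000 = 31.0000

Both sides agree, confirming Parseval's theorem.

Σ|x[n]|² = (1/N)Σ|X[k]|² = 31.0000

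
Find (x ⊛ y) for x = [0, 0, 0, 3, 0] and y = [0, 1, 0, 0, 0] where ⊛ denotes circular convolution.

(x ⊛ y)[n] = Σ(m=0 to 4) x[m] · y[(n-m) mod 5]

Computing each output sample:
(x ⊛ y)[0] = 0
(x ⊛ y)[1] = 0
(x ⊛ y)[2] = 0
(x ⊛ y)[3] = 0
(x ⊛ y)[4] = 3

x ⊛ y = [0, 0, 0, 0, 3]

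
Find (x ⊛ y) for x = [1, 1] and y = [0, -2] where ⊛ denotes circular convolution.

(x ⊛ y)[n] = Σ(m=0 to 1) x[m] · y[(n-m) mod 2]

Computing each output sample:
(x ⊛ y)[0] = -2
(x ⊛ y)[1] = -2

x ⊛ y = [-2, -2]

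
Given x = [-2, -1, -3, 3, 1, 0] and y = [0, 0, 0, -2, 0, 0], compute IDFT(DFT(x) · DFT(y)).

(x ⊛ y)[n] = Σ(m=0 to 5) x[m] · y[(n-m) mod 6]

Computing each output sample:
(x ⊛ y)[0] = -6
(x ⊛ y)[1] = -2
(x ⊛ y)[2] = 0
(x ⊛ y)[3] = 4
(x ⊛ y)[4] = 2
(x ⊛ y)[5] = 6

x ⊛ y = [-6, -2, 0, 4, 2, 6]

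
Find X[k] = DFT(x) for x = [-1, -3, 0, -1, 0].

X[k] = Σ(n=0 to 4) x[n] · ω_5^(nk)
where ω_5 = e^(-2πi/5)

Computing each X[k]:
X[0] = -5
X[1] = -1.1180+2.2654i
X[2] = 1.1180+2.7144i
X[3] = 1.1180-2.7144i
X[4] = -1.1180-2.2654i

X = [-5, -1.1180+2.2654i, 1.1180+2.7144i, 1.1180-2.7144i, -1.1180-2.2654i]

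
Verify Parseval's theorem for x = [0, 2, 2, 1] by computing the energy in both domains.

Time domain:
Σ|x[n]|² = |0|² + |2|² + |2|² + |1|² = 9.0000

Frequency domain:
(1/4)Σ|X[k]|² = (1/4)(|5|² + |-2-1i|² + |-1|² + |-2+1i|²) = (1/4)·36.0000 = 9.0000

Both sides agree, confirming Parseval's theorem.

Σ|x[n]|² = (1/N)Σ|X[k]|² = 9.0000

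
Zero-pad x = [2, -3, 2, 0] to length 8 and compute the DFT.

Original 4-point DFT: [1, 3i, 7, -3i]
Zero-padded 8-point DFT provides frequency interpolation.

DFT_8([x, 0, ...]) = [1, -0.1213+0.1213i, 3i, 4.1213+4.1213i, 7, 4.1213-4.1213i, -3i, -0.1213-0.1213i]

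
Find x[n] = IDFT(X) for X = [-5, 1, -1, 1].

x[n] = (1/4) Σ(k=0 to 3) X[k] · e^(2πikn/4)

Computing each x[n]:
x[0] = -1
x[1] = -1
x[2] = -2
x[3] = -1

x = [-1, -1, -2, -1]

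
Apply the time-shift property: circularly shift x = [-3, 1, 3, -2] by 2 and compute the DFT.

Time shift by 2: X_shifted[k] = ω_4^(2k) · X[k]
Shifted x = [3, -2, -3, 1]

DFT(x[n-2]) = [-1, 6+3i, 1, 6-3i]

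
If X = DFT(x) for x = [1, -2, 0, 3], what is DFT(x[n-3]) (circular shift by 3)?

Time shift by 3: X_shifted[k] = ω_4^(3k) · X[k]
Shifted x = [-2, 0, 3, 1]

DFT(x[n-3]) = [2, -5+1i, 0, -5-1i]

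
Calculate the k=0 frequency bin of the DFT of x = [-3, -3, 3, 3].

X[0] = Σ(n=0 to 3) x[n] · ω_4^0 = Σ x[n]
= (-3) + (-3) + (3) + (3)

X[0] = 0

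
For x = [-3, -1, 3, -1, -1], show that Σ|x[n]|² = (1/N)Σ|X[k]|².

Time domain:
Σ|x[n]|² = |-3|² + |-1|² + |3|² + |-1|² + |-1|² = 21.0000

Frequency domain:
(1/5)Σ|X[k]|² = (1/5)(|-3|² + |-5.2361-2.3511i|² + |-0.7639+3.8042i|² + |-0.7639-3.8042i|² + |-5.2361+2.3511i|²) = (1/5)·105.0000 = 21.0000

Both sides agree, confirming Parseval's theorem.

Σ|x[n]|² = (1/N)Σ|X[k]|² = 21.0000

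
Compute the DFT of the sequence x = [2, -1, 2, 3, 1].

X[k] = Σ(n=0 to 4) x[n] · ω_5^(nk)
where ω_5 = e^(-2πi/5)

Computing each X[k]:
X[0] = 7
X[1] = -2.0451+2.4899i
X[2] = 3.5451+0.2245i
X[3] = 3.5451-0.2245i
X[4] = -2.0451-2.4899i

X = [7, -2.0451+2.4899i, 3.5451+0.2245i, 3.5451-0.2245i, -2.0451-2.4899i]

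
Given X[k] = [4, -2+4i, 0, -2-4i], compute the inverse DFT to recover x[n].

x[n] = (1/4) Σ(k=0 to 3) X[k] · e^(2πikn/4)

Computing each x[n]:
x[0] = 0
x[1] = -1
x[2] = 2
x[3] = 3

x = [0, -1, 2, 3]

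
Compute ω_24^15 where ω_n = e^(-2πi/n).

ω_24^15 = e^(-2πi·15/24)
= cos(-2π·15/24) + i·sin(-2π·15/24)
= cos(-30π/24) + i·sin(-30π/24)

ω_24^15 = cos(-30π/24) + i·sin(-30π/24) = -0.7071+0.7071i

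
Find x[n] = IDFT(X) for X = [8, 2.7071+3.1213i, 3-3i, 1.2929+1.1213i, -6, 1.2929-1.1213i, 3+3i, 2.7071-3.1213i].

x[n] = (1/8) Σ(k=0 to 7) X[k] · e^(2πikn/8)

Computing each x[n]:
x[0] = 2
x[1] = 2
x[2] = -1
x[3] = 0
x[4] = 0
x[5] = 3
x[6] = 0
x[7] = 2

x = [2, 2, -1, 0, 0, 3, 0, 2]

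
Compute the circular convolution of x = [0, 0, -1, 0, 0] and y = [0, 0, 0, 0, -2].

(x ⊛ y)[n] = Σ(m=0 to 4) x[m] · y[(n-m) mod 5]

Computing each output sample:
(x ⊛ y)[0] = 0
(x ⊛ y)[1] = 2
(x ⊛ y)[2] = 0
(x ⊛ y)[3] = 0
(x ⊛ y)[4] = 0

x ⊛ y = [0, 2, 0, 0, 0]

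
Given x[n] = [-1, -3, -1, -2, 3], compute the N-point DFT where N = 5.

X[k] = Σ(n=0 to 4) x[n] · ω_5^(nk)
where ω_5 = e^(-2πi/5)

Computing each X[k]:
X[0] = -4
X[1] = 1.4271+5.1186i
X[2] = -1.9271+4.4778i
X[3] = -1.9271-4.4778i
X[4] = 1.4271-5.1186i

X = [-4, 1.4271+5.1186i, -1.9271+4.4778i, -1.9271-4.4778i, 1.4271-5.1186i]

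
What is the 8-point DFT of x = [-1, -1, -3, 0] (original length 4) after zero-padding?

Original 4-point DFT: [-5, 2+1i, -3, 2-1i]
Zero-padded 8-point DFT provides frequency interpolation.

DFT_8([x, 0, ...]) = [-5, -1.7071+3.7071i, 2+1i, -0.2929-2.2929i, -3, -0.2929+2.2929i, 2-1i, -1.7071-3.7071i]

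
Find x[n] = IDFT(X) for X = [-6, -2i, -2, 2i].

x[n] = (1/4) Σ(k=0 to 3) X[k] · e^(2πikn/4)

Computing each x[n]:
x[0] = -2
x[1] = 0
x[2] = -2
x[3] = -2

x = [-2, 0, -2, -2]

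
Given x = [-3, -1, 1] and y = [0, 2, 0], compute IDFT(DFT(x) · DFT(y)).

(x ⊛ y)[n] = Σ(m=0 to 2) x[m] · y[(n-m) mod 3]

Computing each output sample:
(x ⊛ y)[0] = 2
(x ⊛ y)[1] = -6
(x ⊛ y)[2] = -2

x ⊛ y = [2, -6, -2]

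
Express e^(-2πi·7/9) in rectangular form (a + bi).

ω_9^7 = e^(-2πi·7/9)
= cos(-2π·7/9) + i·sin(-2π·7/9)
= cos(-14π/9) + i·sin(-14π/9)

ω_9^7 = cos(-14π/9) + i·sin(-14π/9) = 0.1736+0.9848i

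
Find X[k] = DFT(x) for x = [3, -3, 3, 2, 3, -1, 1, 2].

X[k] = Σ(n=0 to 7) x[n] · ω_8^(nk)
where ω_8 = e^(-2πi/8)

Computing each X[k]:
X[0] = 10
X[1] = -1.4142-0.5858i
X[2] = 2+8i
X[3] = 1.4142+3.4142i
X[4] = 10
X[5] = 1.4142-3.4142i
X[6] = 2-8i
X[7] = -1.4142+0.5858i

X = [10, -1.4142-0.5858i, 2+8i, 1.4142+3.4142i, 10, 1.4142-3.4142i, 2-8i, -1.4142+0.5858i]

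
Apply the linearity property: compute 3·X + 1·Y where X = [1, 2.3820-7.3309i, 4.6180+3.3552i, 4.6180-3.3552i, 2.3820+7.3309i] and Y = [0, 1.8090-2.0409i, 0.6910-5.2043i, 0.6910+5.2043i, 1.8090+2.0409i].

By linearity: DFT(3x + 1y) = 3·DFT(x) + 1·DFT(y)
= 3·[1, 2.3820-7.3309i, 4.6180+3.3552i, 4.6180-3.3552i, 2.3820+7.3309i] + 1·[0, 1.8090-2.0409i, 0.6910-5.2043i, 0.6910+5.2043i, 1.8090+2.0409i]

Computing element-wise:
Z[0] = 3·(1) + 1·(0) = 3
Z[1] = 3·(2.3820-7.3309i) + 1·(1.8090-2.0409i) = 8.9550-24.0336i
Z[2] = 3·(4.6180+3.3552i) + 1·(0.6910-5.2043i) = 14.5450+4.8613i
Z[3] = 3·(4.6180-3.3552i) + 1·(0.6910+5.2043i) = 14.5450-4.8613i
Z[4] = 3·(2.3820+7.3309i) + 1·(1.8090+2.0409i) = 8.9550+24.0336i

DFT(3x + 1y) = 3·X + 1·Y = [3, 8.9550-24.0336i, 14.5450+4.8613i, 14.5450-4.8613i, 8.9550+24.0336i]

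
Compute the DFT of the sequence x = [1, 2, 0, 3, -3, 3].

X[k] = Σ(n=0 to 5) x[n] · ω_6^(nk)
where ω_6 = e^(-2πi/6)

Computing each X[k]:
X[0] = 6
X[1] = 2.0000-1.7321i
X[2] = 3.0000+3.4641i
X[3] = -10
X[4] = 3.0000-3.4641i
X[5] = 2.0000+1.7321i

X = [6, 2.0000-1.7321i, 3.0000+3.4641i, -10, 3.0000-3.4641i, 2.0000+1.7321i]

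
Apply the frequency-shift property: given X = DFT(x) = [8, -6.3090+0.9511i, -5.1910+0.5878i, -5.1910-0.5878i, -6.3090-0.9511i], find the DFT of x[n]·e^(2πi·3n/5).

Modulation property: DFT(ω_5^(-3n)·x[n]) = X[(k-3) mod 5], so circularly shift X by 3 positions.

X[k-3] = [-5.1910+0.5878i, -5.1910-0.5878i, -6.3090-0.9511i, 8, -6.3090+0.9511i]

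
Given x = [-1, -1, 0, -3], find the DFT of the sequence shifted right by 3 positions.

Time shift by 3: X_shifted[k] = ω_4^(3k) · X[k]
Shifted x = [-1, 0, -3, -1]

DFT(x[n-3]) = [-5, 2-1i, -3, 2+1i]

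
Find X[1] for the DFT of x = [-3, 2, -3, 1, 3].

X[1] = Σ(n=0 to 4) x[n] · ω_5^(1n) where ω_5 = e^(-2πi/5)
= (-3)·ω_5^0 + (2)·ω_5^1 + (-3)·ω_5^2 + (1)·ω_5^3 + (3)·ω_5^4

X[1] = 0.1631+3.3022i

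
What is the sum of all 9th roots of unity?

Sum of all nth roots of unity equals 0 for n > 1 (geometric series with r ≠ 1).

0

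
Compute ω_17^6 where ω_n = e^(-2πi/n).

ω_17^6 = e^(-2πi·6/17)
= cos(-2π·6/17) + i·sin(-2π·6/17)
= cos(-12π/17) + i·sin(-12π/17)

ω_17^6 = cos(-12π/17) + i·sin(-12π/17) = -0.6026-0.7980i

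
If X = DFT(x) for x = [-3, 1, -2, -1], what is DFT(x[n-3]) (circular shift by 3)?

Time shift by 3: X_shifted[k] = ω_4^(3k) · X[k]
Shifted x = [1, -2, -1, -3]

DFT(x[n-3]) = [-5, 2-1i, 5, 2+1i]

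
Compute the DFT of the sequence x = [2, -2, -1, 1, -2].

X[k] = Σ(n=0 to 4) x[n] · ω_5^(nk)
where ω_5 = e^(-2πi/5)

Computing each X[k]:
X[0] = -2
X[1] = 0.7639+1.1756i
X[2] = 5.2361-1.9021i
X[3] = 5.2361+1.9021i
X[4] = 0.7639-1.1756i

X = [-2, 0.7639+1.1756i, 5.2361-1.9021i, 5.2361+1.9021i, 0.7639-1.1756i]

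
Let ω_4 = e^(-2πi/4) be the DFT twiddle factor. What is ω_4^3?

ω_4^3 = e^(-2πi·3/4)
= cos(-2π·3/4) + i·sin(-2π·3/4)
= cos(-6π/4) + i·sin(-6π/4)

ω_4^3 = cos(-6π/4) + i·sin(-6π/4) = 1i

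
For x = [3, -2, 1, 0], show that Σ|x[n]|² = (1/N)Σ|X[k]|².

Time domain:
Σ|x[n]|² = |3|² + |-2|² + |1|² + |0|² = 14.0000

Frequency domain:
(1/4)Σ|X[k]|² = (1/4)(|2|² + |2+2i|² + |6|² + |2-2i|²) = (1/4)·56.0000 = 14.0000

Both sides agree, confirming Parseval's theorem.

Σ|x[n]|² = (1/N)Σ|X[k]|² = 14.0000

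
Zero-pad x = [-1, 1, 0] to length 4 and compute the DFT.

Original 3-point DFT: [0, -1.5000-0.8660i, -1.5000+0.8660i]
Zero-padded 4-point DFT provides frequency interpolation.

DFT_4([x, 0, ...]) = [0, -1-1i, -2, -1+1i]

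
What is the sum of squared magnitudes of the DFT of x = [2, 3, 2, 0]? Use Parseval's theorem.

Parseval: Σ|x[n]|² = (1/N)Σ|X[k]|², so Σ|X[k]|² = N·Σ|x[n]|² = 4·17.0000

Σ|X[k]|² = N·Σ|x[n]|² = 4·17.0000 = 68.0000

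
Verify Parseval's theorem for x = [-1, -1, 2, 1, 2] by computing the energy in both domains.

Time domain:
Σ|x[n]|² = |-1|² + |-1|² + |2|² + |1|² + |2|² = 11.0000

Frequency domain:
(1/5)Σ|X[k]|² = (1/5)(|3|² + |-3.1180+2.2654i|² + |-0.8820+2.7144i|² + |-0.8820-2.7144i|² + |-3.1180-2.2654i|²) = (1/5)·55.0000 = 11.0000

Both sides agree, confirming Parseval's theorem.

Σ|x[n]|² = (1/N)Σ|X[k]|² = 11.0000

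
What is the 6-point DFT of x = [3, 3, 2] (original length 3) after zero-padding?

Original 3-point DFT: [8, 0.5000-0.8660i, 0.5000+0.8660i]
Zero-padded 6-point DFT provides frequency interpolation.

DFT_6([x, 0, ...]) = [8, 3.5000-4.3301i, 0.5000-0.8660i, 2, 0.5000+0.8660i, 3.5000+4.3301i]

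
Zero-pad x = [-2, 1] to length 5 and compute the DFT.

Original 2-point DFT: [-1, -3]
Zero-padded 5-point DFT provides frequency interpolation.

DFT_5([x, 0, ...]) = [-1, -1.6910-0.9511i, -2.8090-0.5878i, -2.8090+0.5878i, -1.6910+0.9511i]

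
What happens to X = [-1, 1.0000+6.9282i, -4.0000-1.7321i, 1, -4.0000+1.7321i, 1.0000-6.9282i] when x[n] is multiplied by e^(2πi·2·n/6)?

Modulation property: DFT(ω_6^(-2n)·x[n]) = X[(k-2) mod 6], so circularly shift X by 2 positions.

X[k-2] = [-4.0000+1.7321i, 1.0000-6.9282i, -1, 1.0000+6.9282i, -4.0000-1.7321i, 1]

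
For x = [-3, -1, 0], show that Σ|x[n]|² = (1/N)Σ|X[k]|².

Time domain:
Σ|x[n]|² = |-3|² + |-1|² + |0|² = 10.0000

Frequency domain:
(1/3)Σ|X[k]|² = (1/3)(|-4|² + |-2.5000+0.8660i|² + |-2.5000-0.8660i|²) = (1/3)·30.0000 = 10.0000

Both sides agree, confirming Parseval's theorem.

Σ|x[n]|² = (1/N)Σ|X[k]|² = 10.0000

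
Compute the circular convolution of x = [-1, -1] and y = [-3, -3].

(x ⊛ y)[n] = Σ(m=0 to 1) x[m] · y[(n-m) mod 2]

Computing each output sample:
(x ⊛ y)[0] = 6
(x ⊛ y)[1] = 6

x ⊛ y = [6, 6]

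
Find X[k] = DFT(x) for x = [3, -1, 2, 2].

X[k] = Σ(n=0 to 3) x[n] · ω_4^(nk)
where ω_4 = e^(-2πi/4)

Computing each X[k]:
X[0] = 6
X[1] = 1+3i
X[2] = 4
X[3] = 1-3i

X = [6, 1+3i, 4, 1-3i]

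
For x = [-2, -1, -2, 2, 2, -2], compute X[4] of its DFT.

X[4] = Σ(n=0 to 5) x[n] · ω_6^(4n) where ω_6 = e^(-2πi/6)
= (-2)·ω_6^0 + (-1)·ω_6^4 + (-2)·ω_6^8 + (2)·ω_6^12 + (2)·ω_6^16 + (-2)·ω_6^20

X[4] = 1.5000+4.3301i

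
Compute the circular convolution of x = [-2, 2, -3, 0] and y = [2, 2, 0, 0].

(x ⊛ y)[n] = Σ(m=0 to 3) x[m] · y[(n-m) mod 4]

Computing each output sample:
(x ⊛ y)[0] = -4
(x ⊛ y)[1] = 0
(x ⊛ y)[2] = -2
(x ⊛ y)[3] = -6

x ⊛ y = [-4, 0, -2, -6]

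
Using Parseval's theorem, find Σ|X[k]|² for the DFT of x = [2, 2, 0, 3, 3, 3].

Parseval: Σ|x[n]|² = (1/N)Σ|X[k]|², so Σ|X[k]|² = N·Σ|x[n]|² = 6·35.0000

Σ|X[k]|² = N·Σ|x[n]|² = 6·35.0000 = 210.0000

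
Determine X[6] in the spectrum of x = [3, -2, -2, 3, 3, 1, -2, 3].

X[6] = Σ(n=0 to 7) x[n] · ω_8^(6n) where ω_8 = e^(-2πi/8)
= (3)·ω_8^0 + (-2)·ω_8^6 + (-2)·ω_8^12 + (3)·ω_8^18 + (3)·ω_8^24 + (1)·ω_8^30 + (-2)·ω_8^36 + (3)·ω_8^42

X[6] = 10-7i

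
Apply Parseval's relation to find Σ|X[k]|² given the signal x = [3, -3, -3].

Parseval: Σ|x[n]|² = (1/N)Σ|X[k]|², so Σ|X[k]|² = N·Σ|x[n]|² = 3·27.0000

Σ|X[k]|² = N·Σ|x[n]|² = 3·27.0000 = 81.0000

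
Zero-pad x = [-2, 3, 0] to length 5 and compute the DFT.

Original 3-point DFT: [1, -3.5000-2.5981i, -3.5000+2.5981i]
Zero-padded 5-point DFT provides frequency interpolation.

DFT_5([x, 0, ...]) = [1, -1.0729-2.8532i, -4.4271-1.7634i, -4.4271+1.7634i, -1.0729+2.8532i]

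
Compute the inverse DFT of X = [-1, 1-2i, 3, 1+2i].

x[n] = (1/4) Σ(k=0 to 3) X[k] · e^(2πikn/4)

Computing each x[n]:
x[0] = 1
x[1] = 0
x[2] = 0
x[3] = -2

x = [1, 0, 0, -2]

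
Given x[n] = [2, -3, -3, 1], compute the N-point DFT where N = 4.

X[k] = Σ(n=0 to 3) x[n] · ω_4^(nk)
where ω_4 = e^(-2πi/4)

Computing each X[k]:
X[0] = -3
X[1] = 5+4i
X[2] = 1
X[3] = 5-4i

X = [-3, 5+4i, 1, 5-4i]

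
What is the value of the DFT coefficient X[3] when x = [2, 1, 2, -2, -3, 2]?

X[3] = Σ(n=0 to 5) x[n] · ω_6^(3n) where ω_6 = e^(-2πi/6)
= (2)·ω_6^0 + (1)·ω_6^3 + (2)·ω_6^6 + (-2)·ω_6^9 + (-3)·ω_6^12 + (2)·ω_6^15

X[3] = 0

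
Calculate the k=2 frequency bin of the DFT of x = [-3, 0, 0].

X[2] = Σ(n=0 to 2) x[n] · ω_3^(2n) where ω_3 = e^(-2πi/3)
= (-3)·ω_3^0 + (0)·ω_3^2 + (0)·ω_3^4

X[2] = -3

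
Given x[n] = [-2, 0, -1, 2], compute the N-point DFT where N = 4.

X[k] = Σ(n=0 to 3) x[n] · ω_4^(nk)
where ω_4 = e^(-2πi/4)

Computing each X[k]:
X[0] = -1
X[1] = -1+2i
X[2] = -5
X[3] = -1-2i

X = [-1, -1+2i, -5, -1-2i]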